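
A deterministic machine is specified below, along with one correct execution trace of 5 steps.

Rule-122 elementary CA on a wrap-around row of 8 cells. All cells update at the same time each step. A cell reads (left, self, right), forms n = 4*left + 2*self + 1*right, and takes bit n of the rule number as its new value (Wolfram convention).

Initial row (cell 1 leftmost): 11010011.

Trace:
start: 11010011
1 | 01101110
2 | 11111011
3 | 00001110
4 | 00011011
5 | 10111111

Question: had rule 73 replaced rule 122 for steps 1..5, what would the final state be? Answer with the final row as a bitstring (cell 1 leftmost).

(re-executing steps 1..5 under rule 73; state before step 1: 11010011)
1 | 01000010
2 | 00011000
3 | 11011011
4 | 01011010
5 | 00011000

00011000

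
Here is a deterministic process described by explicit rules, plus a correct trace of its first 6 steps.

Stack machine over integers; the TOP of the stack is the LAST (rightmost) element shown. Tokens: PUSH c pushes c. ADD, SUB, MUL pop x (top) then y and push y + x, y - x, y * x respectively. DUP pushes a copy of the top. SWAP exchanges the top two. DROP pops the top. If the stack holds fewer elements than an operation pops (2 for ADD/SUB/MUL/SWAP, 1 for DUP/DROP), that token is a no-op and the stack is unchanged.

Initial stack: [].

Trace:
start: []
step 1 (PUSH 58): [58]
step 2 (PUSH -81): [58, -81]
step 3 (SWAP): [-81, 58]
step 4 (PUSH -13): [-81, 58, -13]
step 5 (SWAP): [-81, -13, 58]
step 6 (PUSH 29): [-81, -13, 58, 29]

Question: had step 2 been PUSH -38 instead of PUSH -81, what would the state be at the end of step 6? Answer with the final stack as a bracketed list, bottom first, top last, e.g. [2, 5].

(re-executing from step 2 with the substitution; state before step 2: [58])
step 2 (PUSH -38): [58, -38]
step 3 (SWAP): [-38, 58]
step 4 (PUSH -13): [-38, 58, -13]
step 5 (SWAP): [-38, -13, 58]
step 6 (PUSH 29): [-38, -13, 58, 29]

[-38, -13, 58, 29]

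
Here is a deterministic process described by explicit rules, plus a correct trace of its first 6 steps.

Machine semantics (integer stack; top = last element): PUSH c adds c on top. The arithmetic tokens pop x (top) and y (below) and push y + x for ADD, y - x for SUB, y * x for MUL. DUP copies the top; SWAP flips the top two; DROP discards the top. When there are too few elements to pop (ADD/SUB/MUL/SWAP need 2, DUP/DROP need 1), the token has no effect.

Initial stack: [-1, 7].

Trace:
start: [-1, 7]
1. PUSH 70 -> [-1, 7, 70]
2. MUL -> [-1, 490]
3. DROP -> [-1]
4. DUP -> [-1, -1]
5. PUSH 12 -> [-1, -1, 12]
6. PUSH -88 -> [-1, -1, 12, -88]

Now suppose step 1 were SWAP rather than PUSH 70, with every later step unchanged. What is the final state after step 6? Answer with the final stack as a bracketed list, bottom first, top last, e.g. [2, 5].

[12, -88]

(re-executing from step 1 with the substitution; state before step 1: [-1, 7])
1. SWAP -> [7, -1]
2. MUL -> [-7]
3. DROP -> []
4. DUP -> []
5. PUSH 12 -> [12]
6. PUSH -88 -> [12, -88]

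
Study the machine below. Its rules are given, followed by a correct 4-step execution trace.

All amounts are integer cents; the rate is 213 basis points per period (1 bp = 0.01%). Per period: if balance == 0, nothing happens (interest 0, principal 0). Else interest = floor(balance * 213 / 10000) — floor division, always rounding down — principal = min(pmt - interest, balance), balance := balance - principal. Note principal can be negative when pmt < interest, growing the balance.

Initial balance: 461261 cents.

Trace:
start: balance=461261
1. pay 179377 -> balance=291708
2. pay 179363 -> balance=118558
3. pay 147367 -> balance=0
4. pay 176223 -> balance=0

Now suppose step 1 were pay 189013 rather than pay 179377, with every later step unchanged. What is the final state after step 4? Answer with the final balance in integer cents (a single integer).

(re-executing from step 1 with the substitution; state before step 1: balance=461261)
1. pay 189013 -> balance=282072
2. pay 179363 -> balance=108717
3. pay 147367 -> balance=0
4. pay 176223 -> balance=0

0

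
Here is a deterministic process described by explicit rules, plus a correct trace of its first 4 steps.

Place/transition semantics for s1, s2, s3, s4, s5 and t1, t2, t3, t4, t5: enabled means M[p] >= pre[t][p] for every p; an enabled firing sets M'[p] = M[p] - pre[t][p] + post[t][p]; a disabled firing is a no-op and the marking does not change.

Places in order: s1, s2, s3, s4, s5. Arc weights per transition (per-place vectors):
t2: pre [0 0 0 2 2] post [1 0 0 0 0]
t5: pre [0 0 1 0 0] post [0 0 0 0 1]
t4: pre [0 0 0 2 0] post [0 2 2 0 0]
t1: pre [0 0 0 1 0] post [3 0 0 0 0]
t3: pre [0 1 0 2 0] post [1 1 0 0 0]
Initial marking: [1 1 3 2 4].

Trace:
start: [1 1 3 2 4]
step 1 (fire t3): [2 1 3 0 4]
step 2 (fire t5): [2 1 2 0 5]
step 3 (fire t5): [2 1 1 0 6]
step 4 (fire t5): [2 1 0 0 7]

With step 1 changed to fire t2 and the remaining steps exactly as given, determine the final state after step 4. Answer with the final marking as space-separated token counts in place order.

2 1 0 0 5

(re-executing from step 1 with the substitution; state before step 1: [1 1 3 2 4])
step 1 (fire t2): [2 1 3 0 2]
step 2 (fire t5): [2 1 2 0 3]
step 3 (fire t5): [2 1 1 0 4]
step 4 (fire t5): [2 1 0 0 5]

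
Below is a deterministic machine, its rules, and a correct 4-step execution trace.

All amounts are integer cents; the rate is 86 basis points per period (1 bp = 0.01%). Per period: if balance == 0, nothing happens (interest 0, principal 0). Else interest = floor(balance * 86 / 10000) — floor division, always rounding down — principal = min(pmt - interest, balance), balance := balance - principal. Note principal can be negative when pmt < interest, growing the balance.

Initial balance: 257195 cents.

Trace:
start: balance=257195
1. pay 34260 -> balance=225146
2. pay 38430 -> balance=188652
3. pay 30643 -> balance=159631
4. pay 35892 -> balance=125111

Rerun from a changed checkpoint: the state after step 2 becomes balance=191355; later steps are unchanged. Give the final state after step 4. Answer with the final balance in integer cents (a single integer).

state after step 2 := balance=191355
3. pay 30643 -> balance=162357
4. pay 35892 -> balance=127861

127861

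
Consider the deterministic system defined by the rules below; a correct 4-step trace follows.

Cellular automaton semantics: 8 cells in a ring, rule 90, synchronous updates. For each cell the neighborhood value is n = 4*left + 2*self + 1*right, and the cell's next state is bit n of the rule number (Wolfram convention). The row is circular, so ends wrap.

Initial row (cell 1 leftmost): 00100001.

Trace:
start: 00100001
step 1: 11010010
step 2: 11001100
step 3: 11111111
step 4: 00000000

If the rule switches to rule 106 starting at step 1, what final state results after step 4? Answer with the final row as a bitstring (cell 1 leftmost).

00010010

(re-executing steps 1..4 under rule 106; state before step 1: 00100001)
step 1: 01000010
step 2: 10000100
step 3: 00001001
step 4: 00010010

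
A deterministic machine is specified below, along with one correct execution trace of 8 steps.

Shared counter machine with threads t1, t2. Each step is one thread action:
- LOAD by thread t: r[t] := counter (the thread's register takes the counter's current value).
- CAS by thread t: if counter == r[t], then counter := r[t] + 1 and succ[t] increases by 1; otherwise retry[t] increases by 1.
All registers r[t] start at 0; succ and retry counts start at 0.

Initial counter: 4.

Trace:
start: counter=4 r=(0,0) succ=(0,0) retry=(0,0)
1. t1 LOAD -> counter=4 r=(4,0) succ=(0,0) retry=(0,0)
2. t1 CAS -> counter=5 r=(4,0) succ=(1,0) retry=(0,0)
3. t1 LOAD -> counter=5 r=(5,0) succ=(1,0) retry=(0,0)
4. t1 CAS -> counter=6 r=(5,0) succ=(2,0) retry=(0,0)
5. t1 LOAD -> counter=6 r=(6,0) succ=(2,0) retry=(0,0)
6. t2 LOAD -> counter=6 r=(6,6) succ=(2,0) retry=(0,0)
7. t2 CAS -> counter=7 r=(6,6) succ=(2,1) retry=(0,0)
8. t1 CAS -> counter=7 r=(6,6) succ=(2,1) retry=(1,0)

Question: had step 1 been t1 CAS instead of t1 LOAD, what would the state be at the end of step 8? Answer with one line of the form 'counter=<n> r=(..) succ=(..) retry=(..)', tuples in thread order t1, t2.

(re-executing from step 1 with the substitution; state before step 1: counter=4 r=(0,0) succ=(0,0) retry=(0,0))
1. t1 CAS -> counter=4 r=(0,0) succ=(0,0) retry=(1,0)
2. t1 CAS -> counter=4 r=(0,0) succ=(0,0) retry=(2,0)
3. t1 LOAD -> counter=4 r=(4,0) succ=(0,0) retry=(2,0)
4. t1 CAS -> counter=5 r=(4,0) succ=(1,0) retry=(2,0)
5. t1 LOAD -> counter=5 r=(5,0) succ=(1,0) retry=(2,0)
6. t2 LOAD -> counter=5 r=(5,5) succ=(1,0) retry=(2,0)
7. t2 CAS -> counter=6 r=(5,5) succ=(1,1) retry=(2,0)
8. t1 CAS -> counter=6 r=(5,5) succ=(1,1) retry=(3,0)

counter=6 r=(5,5) succ=(1,1) retry=(3,0)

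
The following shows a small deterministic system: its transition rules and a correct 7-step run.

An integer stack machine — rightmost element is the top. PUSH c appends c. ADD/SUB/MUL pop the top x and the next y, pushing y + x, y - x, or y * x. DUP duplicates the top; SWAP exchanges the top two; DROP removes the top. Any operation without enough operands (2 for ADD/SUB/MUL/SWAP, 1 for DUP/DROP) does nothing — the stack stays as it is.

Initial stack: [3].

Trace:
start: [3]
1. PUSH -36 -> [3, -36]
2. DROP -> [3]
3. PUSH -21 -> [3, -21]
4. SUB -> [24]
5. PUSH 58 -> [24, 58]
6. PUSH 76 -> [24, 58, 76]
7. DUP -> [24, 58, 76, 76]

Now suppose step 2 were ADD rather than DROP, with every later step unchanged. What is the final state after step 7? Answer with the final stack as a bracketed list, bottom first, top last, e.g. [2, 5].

[-12, 58, 76, 76]

(re-executing from step 2 with the substitution; state before step 2: [3, -36])
2. ADD -> [-33]
3. PUSH -21 -> [-33, -21]
4. SUB -> [-12]
5. PUSH 58 -> [-12, 58]
6. PUSH 76 -> [-12, 58, 76]
7. DUP -> [-12, 58, 76, 76]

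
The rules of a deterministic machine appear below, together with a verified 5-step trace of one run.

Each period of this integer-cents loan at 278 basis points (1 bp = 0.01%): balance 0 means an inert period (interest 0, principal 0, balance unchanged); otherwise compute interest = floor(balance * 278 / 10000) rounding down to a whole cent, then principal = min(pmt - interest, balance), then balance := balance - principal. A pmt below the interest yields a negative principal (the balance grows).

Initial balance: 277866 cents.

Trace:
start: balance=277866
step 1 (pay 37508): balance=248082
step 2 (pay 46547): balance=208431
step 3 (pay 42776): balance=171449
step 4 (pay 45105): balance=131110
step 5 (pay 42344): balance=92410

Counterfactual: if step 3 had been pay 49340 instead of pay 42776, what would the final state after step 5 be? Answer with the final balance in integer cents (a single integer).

85476

(re-executing from step 3 with the substitution; state before step 3: balance=208431)
step 3 (pay 49340): balance=164885
step 4 (pay 45105): balance=124363
step 5 (pay 42344): balance=85476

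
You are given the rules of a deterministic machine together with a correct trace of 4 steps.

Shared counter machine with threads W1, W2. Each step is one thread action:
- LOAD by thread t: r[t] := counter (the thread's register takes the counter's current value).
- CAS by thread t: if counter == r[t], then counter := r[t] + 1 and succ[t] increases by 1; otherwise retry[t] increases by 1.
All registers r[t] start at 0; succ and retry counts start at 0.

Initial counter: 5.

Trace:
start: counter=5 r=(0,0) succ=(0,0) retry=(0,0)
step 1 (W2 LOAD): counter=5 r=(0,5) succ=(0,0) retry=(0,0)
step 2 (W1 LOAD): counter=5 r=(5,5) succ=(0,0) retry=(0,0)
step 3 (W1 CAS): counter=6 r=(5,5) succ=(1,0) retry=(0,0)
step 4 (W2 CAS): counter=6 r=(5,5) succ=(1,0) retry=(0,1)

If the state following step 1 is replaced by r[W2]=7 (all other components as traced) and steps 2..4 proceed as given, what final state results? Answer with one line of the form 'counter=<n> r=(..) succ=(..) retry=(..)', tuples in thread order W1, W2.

state after step 1 := counter=5 r=(0,7) succ=(0,0) retry=(0,0)
step 2 (W1 LOAD): counter=5 r=(5,7) succ=(0,0) retry=(0,0)
step 3 (W1 CAS): counter=6 r=(5,7) succ=(1,0) retry=(0,0)
step 4 (W2 CAS): counter=6 r=(5,7) succ=(1,0) retry=(0,1)

counter=6 r=(5,7) succ=(1,0) retry=(0,1)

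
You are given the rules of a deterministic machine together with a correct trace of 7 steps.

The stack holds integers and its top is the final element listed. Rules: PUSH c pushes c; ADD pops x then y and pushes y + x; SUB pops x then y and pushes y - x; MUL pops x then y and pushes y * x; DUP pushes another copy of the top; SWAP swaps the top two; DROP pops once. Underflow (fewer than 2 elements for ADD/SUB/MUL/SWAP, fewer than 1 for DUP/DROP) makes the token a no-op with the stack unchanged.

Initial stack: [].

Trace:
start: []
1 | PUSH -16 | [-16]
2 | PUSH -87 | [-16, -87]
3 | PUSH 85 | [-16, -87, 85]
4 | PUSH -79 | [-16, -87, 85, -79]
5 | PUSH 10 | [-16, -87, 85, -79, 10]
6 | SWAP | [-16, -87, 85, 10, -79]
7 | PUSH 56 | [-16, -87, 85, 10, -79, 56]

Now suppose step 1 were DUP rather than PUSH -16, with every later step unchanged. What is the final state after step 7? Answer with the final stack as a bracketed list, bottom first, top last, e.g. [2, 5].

[-87, 85, 10, -79, 56]

(re-executing from step 1 with the substitution; state before step 1: [])
1 | DUP | []
2 | PUSH -87 | [-87]
3 | PUSH 85 | [-87, 85]
4 | PUSH -79 | [-87, 85, -79]
5 | PUSH 10 | [-87, 85, -79, 10]
6 | SWAP | [-87, 85, 10, -79]
7 | PUSH 56 | [-87, 85, 10, -79, 56]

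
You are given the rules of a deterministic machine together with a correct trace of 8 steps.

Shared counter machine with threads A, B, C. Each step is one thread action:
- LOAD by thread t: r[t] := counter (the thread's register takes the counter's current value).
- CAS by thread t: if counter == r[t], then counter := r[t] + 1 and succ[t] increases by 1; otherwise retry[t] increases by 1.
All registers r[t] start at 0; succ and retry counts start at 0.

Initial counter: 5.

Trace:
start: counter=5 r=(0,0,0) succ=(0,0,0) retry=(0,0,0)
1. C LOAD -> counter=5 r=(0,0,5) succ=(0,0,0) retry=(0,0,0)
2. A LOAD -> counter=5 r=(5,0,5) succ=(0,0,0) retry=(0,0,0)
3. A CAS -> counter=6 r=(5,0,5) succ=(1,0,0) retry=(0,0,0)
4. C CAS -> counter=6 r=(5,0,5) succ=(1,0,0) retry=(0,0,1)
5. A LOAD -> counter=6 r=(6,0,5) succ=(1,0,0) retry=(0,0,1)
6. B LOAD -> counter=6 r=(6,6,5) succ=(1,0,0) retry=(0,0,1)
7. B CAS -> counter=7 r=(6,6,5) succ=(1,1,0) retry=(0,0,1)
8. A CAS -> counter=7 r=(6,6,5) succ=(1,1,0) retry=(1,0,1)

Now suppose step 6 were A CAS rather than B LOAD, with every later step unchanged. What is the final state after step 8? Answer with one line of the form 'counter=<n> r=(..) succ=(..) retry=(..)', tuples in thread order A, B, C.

(re-executing from step 6 with the substitution; state before step 6: counter=6 r=(6,0,5) succ=(1,0,0) retry=(0,0,1))
6. A CAS -> counter=7 r=(6,0,5) succ=(2,0,0) retry=(0,0,1)
7. B CAS -> counter=7 r=(6,0,5) succ=(2,0,0) retry=(0,1,1)
8. A CAS -> counter=7 r=(6,0,5) succ=(2,0,0) retry=(1,1,1)

counter=7 r=(6,0,5) succ=(2,0,0) retry=(1,1,1)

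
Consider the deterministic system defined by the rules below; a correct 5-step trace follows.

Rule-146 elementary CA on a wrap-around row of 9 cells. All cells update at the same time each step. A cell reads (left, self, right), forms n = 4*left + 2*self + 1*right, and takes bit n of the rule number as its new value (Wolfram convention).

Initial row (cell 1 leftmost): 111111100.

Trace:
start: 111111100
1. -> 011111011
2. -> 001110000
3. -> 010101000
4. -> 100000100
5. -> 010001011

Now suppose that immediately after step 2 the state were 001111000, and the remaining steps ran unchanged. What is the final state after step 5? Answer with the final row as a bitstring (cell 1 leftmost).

state after step 2 := 001111000
3. -> 010110100
4. -> 100000010
5. -> 010000100

010000100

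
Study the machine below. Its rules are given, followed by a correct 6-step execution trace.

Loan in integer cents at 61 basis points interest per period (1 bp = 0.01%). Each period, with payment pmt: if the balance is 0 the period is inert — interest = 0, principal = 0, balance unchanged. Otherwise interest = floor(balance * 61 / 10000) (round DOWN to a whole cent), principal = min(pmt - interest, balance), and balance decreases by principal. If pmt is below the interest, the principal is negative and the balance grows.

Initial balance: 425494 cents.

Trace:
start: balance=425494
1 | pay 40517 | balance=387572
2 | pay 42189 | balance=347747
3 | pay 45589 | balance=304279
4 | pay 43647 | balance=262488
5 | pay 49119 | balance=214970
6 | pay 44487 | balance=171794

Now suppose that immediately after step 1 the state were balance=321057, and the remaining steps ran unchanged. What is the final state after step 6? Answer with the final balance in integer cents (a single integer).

state after step 1 := balance=321057
2 | pay 42189 | balance=280826
3 | pay 45589 | balance=236950
4 | pay 43647 | balance=194748
5 | pay 49119 | balance=146816
6 | pay 44487 | balance=103224

103224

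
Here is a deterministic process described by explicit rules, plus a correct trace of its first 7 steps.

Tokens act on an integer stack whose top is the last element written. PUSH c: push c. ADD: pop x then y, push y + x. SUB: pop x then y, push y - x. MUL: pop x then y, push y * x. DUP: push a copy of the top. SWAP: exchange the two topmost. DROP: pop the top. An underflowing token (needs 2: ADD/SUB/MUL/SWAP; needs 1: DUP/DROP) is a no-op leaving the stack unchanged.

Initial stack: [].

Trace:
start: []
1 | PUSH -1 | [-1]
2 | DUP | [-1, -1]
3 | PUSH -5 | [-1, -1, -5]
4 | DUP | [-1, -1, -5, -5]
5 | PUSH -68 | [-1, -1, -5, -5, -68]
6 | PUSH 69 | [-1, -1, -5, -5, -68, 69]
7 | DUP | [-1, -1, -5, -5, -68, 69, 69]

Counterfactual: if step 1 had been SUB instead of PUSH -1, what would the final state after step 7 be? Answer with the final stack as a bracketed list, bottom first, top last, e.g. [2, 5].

(re-executing from step 1 with the substitution; state before step 1: [])
1 | SUB | []
2 | DUP | []
3 | PUSH -5 | [-5]
4 | DUP | [-5, -5]
5 | PUSH -68 | [-5, -5, -68]
6 | PUSH 69 | [-5, -5, -68, 69]
7 | DUP | [-5, -5, -68, 69, 69]

[-5, -5, -68, 69, 69]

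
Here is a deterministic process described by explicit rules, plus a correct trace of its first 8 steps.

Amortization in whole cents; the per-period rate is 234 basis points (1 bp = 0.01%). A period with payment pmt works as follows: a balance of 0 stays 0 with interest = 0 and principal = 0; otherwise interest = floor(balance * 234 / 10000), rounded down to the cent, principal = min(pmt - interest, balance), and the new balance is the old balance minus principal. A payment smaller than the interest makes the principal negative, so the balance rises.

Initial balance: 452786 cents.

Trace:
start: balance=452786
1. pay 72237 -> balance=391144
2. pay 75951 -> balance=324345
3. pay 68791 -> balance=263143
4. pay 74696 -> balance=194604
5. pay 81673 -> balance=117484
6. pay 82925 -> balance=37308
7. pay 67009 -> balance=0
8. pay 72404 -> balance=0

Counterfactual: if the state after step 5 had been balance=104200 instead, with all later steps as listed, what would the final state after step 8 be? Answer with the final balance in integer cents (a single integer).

state after step 5 := balance=104200
6. pay 82925 -> balance=23713
7. pay 67009 -> balance=0
8. pay 72404 -> balance=0

0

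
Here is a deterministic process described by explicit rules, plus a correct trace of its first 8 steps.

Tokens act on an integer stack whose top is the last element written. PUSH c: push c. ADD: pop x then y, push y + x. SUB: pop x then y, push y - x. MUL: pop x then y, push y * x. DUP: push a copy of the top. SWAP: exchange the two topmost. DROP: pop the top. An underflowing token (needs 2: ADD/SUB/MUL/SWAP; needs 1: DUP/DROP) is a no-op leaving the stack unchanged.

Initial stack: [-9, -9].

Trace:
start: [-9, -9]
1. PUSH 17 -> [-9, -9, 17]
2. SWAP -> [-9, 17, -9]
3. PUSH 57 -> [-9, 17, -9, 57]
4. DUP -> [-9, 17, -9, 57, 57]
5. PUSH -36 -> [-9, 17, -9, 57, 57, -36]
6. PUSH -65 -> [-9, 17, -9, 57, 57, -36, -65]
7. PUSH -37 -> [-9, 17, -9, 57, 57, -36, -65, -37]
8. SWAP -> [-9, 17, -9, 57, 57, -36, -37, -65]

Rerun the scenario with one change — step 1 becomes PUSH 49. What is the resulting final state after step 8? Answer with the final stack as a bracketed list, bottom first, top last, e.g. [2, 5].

[-9, 49, -9, 57, 57, -36, -37, -65]

(re-executing from step 1 with the substitution; state before step 1: [-9, -9])
1. PUSH 49 -> [-9, -9, 49]
2. SWAP -> [-9, 49, -9]
3. PUSH 57 -> [-9, 49, -9, 57]
4. DUP -> [-9, 49, -9, 57, 57]
5. PUSH -36 -> [-9, 49, -9, 57, 57, -36]
6. PUSH -65 -> [-9, 49, -9, 57, 57, -36, -65]
7. PUSH -37 -> [-9, 49, -9, 57, 57, -36, -65, -37]
8. SWAP -> [-9, 49, -9, 57, 57, -36, -37, -65]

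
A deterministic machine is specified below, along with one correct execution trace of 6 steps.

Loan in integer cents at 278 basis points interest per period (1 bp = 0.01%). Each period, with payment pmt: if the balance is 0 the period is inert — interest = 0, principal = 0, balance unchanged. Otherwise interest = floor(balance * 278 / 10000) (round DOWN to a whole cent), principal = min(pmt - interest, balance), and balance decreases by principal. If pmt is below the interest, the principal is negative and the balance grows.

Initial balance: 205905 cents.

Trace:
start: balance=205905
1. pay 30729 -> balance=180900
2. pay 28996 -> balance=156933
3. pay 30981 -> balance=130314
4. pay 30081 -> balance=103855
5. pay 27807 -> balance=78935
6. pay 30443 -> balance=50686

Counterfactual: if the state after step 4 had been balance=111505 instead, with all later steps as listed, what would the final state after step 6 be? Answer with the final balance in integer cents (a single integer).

58766

state after step 4 := balance=111505
5. pay 27807 -> balance=86797
6. pay 30443 -> balance=58766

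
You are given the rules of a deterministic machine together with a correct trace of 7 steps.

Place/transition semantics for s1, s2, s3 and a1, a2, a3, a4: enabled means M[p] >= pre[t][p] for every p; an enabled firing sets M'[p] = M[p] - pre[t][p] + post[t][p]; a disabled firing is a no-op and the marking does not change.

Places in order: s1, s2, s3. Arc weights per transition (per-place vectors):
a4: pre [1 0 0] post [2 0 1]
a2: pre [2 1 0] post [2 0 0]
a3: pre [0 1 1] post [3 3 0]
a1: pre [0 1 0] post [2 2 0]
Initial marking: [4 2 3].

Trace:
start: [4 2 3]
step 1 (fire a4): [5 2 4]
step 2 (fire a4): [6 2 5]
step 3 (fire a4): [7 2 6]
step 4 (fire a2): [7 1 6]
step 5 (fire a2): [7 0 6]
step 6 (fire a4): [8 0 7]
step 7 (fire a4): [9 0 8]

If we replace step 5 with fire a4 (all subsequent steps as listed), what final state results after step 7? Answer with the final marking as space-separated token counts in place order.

10 1 9

(re-executing from step 5 with the substitution; state before step 5: [7 1 6])
step 5 (fire a4): [8 1 7]
step 6 (fire a4): [9 1 8]
step 7 (fire a4): [10 1 9]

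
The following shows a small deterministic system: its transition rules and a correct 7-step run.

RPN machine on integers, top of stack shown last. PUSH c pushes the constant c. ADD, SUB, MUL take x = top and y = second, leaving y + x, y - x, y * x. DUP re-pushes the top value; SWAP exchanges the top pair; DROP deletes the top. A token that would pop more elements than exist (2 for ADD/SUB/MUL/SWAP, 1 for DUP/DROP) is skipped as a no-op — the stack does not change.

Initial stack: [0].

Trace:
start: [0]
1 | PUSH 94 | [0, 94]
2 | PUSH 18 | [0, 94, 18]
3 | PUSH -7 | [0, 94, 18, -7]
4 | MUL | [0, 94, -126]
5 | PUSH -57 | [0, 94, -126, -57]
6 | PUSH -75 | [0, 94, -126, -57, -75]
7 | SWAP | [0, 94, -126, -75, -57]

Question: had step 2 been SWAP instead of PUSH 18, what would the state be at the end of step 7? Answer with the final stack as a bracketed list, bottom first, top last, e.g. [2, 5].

[94, 0, -75, -57]

(re-executing from step 2 with the substitution; state before step 2: [0, 94])
2 | SWAP | [94, 0]
3 | PUSH -7 | [94, 0, -7]
4 | MUL | [94, 0]
5 | PUSH -57 | [94, 0, -57]
6 | PUSH -75 | [94, 0, -57, -75]
7 | SWAP | [94, 0, -75, -57]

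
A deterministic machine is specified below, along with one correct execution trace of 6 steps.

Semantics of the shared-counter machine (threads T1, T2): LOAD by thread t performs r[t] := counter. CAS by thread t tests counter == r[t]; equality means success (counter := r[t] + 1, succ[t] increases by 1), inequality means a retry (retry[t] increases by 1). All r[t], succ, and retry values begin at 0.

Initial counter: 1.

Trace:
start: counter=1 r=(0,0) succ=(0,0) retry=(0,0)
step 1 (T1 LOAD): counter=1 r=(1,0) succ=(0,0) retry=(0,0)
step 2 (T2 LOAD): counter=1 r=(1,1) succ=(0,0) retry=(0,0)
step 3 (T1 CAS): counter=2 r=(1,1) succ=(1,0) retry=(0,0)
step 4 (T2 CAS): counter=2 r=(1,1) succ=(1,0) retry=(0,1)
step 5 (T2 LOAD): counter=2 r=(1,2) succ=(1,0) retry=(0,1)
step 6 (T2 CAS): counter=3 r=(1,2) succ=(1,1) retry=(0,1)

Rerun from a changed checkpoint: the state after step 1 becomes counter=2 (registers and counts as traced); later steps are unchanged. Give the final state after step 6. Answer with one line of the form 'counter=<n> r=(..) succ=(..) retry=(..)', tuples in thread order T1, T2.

state after step 1 := counter=2 r=(1,0) succ=(0,0) retry=(0,0)
step 2 (T2 LOAD): counter=2 r=(1,2) succ=(0,0) retry=(0,0)
step 3 (T1 CAS): counter=2 r=(1,2) succ=(0,0) retry=(1,0)
step 4 (T2 CAS): counter=3 r=(1,2) succ=(0,1) retry=(1,0)
step 5 (T2 LOAD): counter=3 r=(1,3) succ=(0,1) retry=(1,0)
step 6 (T2 CAS): counter=4 r=(1,3) succ=(0,2) retry=(1,0)

counter=4 r=(1,3) succ=(0,2) retry=(1,0)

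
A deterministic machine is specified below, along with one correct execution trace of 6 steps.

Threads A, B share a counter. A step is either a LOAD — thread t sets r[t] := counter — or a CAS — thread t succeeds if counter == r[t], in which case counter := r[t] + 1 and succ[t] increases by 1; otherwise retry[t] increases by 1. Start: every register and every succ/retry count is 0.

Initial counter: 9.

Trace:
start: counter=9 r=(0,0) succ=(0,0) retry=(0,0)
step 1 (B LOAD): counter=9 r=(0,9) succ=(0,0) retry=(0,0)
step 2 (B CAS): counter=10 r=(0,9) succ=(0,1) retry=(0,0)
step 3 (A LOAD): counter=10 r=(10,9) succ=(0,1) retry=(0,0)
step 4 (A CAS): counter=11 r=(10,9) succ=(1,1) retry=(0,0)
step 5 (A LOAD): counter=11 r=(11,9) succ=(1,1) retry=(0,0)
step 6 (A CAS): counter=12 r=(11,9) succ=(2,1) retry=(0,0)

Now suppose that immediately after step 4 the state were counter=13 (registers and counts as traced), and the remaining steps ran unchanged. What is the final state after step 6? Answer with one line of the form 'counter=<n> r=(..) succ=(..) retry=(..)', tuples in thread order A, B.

state after step 4 := counter=13 r=(10,9) succ=(1,1) retry=(0,0)
step 5 (A LOAD): counter=13 r=(13,9) succ=(1,1) retry=(0,0)
step 6 (A CAS): counter=14 r=(13,9) succ=(2,1) retry=(0,0)

counter=14 r=(13,9) succ=(2,1) retry=(0,0)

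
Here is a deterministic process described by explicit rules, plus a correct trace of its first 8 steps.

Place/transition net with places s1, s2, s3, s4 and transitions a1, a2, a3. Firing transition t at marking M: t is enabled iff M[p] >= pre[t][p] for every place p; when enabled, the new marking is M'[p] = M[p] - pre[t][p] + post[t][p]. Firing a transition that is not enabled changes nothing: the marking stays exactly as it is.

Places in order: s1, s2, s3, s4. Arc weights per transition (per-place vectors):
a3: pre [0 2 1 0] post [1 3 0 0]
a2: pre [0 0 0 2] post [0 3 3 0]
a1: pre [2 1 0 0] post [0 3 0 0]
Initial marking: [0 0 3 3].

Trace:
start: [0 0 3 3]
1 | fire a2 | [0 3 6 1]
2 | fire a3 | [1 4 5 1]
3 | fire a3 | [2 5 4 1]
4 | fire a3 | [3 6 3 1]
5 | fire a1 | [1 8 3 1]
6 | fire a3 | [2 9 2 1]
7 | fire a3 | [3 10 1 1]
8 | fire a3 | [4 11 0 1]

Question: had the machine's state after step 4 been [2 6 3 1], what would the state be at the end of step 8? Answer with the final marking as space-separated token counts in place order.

3 11 0 1

state after step 4 := [2 6 3 1]
5 | fire a1 | [0 8 3 1]
6 | fire a3 | [1 9 2 1]
7 | fire a3 | [2 10 1 1]
8 | fire a3 | [3 11 0 1]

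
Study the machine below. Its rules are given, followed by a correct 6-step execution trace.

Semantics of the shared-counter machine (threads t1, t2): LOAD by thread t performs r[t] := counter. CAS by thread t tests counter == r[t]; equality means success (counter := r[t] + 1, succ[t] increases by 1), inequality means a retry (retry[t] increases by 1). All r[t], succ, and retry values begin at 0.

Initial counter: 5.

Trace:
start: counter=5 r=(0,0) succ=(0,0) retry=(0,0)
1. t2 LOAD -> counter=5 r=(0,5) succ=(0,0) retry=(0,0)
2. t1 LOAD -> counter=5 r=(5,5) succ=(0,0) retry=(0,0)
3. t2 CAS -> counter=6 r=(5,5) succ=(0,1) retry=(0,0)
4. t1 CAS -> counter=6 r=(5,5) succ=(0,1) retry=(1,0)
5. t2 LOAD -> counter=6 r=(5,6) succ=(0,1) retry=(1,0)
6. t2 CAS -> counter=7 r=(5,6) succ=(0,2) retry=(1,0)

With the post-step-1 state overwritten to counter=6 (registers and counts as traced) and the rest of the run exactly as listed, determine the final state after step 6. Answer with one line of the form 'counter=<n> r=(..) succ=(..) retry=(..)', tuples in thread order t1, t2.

state after step 1 := counter=6 r=(0,5) succ=(0,0) retry=(0,0)
2. t1 LOAD -> counter=6 r=(6,5) succ=(0,0) retry=(0,0)
3. t2 CAS -> counter=6 r=(6,5) succ=(0,0) retry=(0,1)
4. t1 CAS -> counter=7 r=(6,5) succ=(1,0) retry=(0,1)
5. t2 LOAD -> counter=7 r=(6,7) succ=(1,0) retry=(0,1)
6. t2 CAS -> counter=8 r=(6,7) succ=(1,1) retry=(0,1)

counter=8 r=(6,7) succ=(1,1) retry=(0,1)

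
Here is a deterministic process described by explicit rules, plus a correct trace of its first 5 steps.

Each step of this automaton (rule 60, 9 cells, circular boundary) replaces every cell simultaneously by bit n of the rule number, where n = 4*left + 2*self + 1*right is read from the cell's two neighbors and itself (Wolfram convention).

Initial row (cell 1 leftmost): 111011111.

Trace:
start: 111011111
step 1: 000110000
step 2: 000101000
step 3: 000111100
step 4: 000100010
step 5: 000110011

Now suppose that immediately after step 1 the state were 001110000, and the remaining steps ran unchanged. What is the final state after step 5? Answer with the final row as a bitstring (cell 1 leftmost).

001110111

state after step 1 := 001110000
step 2: 001001000
step 3: 001101100
step 4: 001011010
step 5: 001110111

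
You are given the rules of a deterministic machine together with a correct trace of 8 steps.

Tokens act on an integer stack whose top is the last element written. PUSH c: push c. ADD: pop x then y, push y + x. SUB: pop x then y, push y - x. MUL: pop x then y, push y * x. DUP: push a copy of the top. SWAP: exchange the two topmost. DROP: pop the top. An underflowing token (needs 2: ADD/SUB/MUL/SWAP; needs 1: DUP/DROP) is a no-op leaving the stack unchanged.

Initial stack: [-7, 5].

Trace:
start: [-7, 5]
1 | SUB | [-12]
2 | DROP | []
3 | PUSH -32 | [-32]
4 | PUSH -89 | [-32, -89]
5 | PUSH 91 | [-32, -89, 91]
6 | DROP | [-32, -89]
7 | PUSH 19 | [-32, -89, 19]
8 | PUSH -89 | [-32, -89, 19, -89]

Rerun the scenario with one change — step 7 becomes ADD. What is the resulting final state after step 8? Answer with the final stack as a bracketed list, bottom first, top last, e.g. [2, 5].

(re-executing from step 7 with the substitution; state before step 7: [-32, -89])
7 | ADD | [-121]
8 | PUSH -89 | [-121, -89]

[-121, -89]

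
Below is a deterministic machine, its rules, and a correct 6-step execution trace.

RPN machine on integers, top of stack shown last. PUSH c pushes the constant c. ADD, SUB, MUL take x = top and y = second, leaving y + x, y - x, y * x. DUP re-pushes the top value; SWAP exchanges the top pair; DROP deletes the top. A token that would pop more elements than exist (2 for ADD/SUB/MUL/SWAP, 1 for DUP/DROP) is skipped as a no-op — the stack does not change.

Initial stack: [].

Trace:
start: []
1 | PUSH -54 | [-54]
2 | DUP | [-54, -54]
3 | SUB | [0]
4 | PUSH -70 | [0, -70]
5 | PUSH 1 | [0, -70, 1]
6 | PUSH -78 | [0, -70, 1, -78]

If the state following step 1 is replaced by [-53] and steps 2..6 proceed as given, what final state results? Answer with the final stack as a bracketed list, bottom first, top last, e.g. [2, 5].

[0, -70, 1, -78]

state after step 1 := [-53]
2 | DUP | [-53, -53]
3 | SUB | [0]
4 | PUSH -70 | [0, -70]
5 | PUSH 1 | [0, -70, 1]
6 | PUSH -78 | [0, -70, 1, -78]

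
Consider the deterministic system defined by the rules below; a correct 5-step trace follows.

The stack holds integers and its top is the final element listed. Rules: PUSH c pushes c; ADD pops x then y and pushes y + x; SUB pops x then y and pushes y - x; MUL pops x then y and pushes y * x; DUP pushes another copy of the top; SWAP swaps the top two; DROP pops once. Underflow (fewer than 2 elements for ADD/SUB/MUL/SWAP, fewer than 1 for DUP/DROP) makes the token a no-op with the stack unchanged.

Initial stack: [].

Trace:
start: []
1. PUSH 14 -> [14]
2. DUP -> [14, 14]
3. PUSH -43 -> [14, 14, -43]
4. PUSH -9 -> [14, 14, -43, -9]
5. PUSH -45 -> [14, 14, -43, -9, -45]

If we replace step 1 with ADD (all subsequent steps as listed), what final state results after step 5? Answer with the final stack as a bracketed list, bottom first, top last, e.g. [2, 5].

[-43, -9, -45]

(re-executing from step 1 with the substitution; state before step 1: [])
1. ADD -> []
2. DUP -> []
3. PUSH -43 -> [-43]
4. PUSH -9 -> [-43, -9]
5. PUSH -45 -> [-43, -9, -45]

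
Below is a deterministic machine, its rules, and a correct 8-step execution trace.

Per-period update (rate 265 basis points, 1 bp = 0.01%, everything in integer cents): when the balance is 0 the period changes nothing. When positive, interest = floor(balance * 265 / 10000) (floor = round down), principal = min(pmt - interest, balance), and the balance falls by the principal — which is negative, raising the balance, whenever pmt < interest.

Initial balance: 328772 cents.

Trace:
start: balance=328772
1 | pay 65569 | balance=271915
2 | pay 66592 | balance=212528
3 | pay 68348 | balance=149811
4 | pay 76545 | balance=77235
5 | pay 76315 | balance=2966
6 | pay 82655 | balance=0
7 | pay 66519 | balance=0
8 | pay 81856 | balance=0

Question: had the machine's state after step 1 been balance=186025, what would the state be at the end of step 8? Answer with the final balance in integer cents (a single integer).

0

state after step 1 := balance=186025
2 | pay 66592 | balance=124362
3 | pay 68348 | balance=59309
4 | pay 76545 | balance=0
5 | pay 76315 | balance=0
6 | pay 82655 | balance=0
7 | pay 66519 | balance=0
8 | pay 81856 | balance=0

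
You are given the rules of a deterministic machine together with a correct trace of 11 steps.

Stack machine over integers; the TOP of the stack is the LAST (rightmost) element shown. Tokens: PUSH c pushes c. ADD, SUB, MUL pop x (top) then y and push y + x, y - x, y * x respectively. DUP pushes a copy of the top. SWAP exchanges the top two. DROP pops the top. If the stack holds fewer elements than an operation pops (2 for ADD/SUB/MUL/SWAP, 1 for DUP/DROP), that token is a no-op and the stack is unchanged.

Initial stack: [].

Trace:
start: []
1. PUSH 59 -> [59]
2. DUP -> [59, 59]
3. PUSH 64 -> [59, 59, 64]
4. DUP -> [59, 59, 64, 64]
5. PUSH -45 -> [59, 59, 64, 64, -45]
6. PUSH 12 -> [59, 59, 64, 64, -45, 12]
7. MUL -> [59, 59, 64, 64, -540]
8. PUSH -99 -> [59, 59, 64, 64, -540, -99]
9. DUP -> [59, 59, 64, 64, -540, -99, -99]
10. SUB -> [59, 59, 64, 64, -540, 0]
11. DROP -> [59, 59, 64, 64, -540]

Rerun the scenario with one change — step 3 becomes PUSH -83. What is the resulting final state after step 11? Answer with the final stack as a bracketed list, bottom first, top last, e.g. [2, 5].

[59, 59, -83, -83, -540]

(re-executing from step 3 with the substitution; state before step 3: [59, 59])
3. PUSH -83 -> [59, 59, -83]
4. DUP -> [59, 59, -83, -83]
5. PUSH -45 -> [59, 59, -83, -83, -45]
6. PUSH 12 -> [59, 59, -83, -83, -45, 12]
7. MUL -> [59, 59, -83, -83, -540]
8. PUSH -99 -> [59, 59, -83, -83, -540, -99]
9. DUP -> [59, 59, -83, -83, -540, -99, -99]
10. SUB -> [59, 59, -83, -83, -540, 0]
11. DROP -> [59, 59, -83, -83, -540]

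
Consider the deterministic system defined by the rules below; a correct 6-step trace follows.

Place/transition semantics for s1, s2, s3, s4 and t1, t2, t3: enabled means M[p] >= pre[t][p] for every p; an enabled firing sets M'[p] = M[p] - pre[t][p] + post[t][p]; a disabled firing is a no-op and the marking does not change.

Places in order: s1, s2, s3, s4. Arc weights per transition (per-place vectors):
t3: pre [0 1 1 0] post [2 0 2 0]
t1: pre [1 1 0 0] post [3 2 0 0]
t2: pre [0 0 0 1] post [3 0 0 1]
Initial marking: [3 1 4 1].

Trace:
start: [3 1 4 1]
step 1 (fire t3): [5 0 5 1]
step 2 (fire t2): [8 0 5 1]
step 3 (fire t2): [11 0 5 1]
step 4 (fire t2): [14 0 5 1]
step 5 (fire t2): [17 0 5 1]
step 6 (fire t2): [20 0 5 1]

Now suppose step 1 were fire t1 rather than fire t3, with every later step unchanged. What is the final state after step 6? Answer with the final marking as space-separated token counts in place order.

(re-executing from step 1 with the substitution; state before step 1: [3 1 4 1])
step 1 (fire t1): [5 2 4 1]
step 2 (fire t2): [8 2 4 1]
step 3 (fire t2): [11 2 4 1]
step 4 (fire t2): [14 2 4 1]
step 5 (fire t2): [17 2 4 1]
step 6 (fire t2): [20 2 4 1]

20 2 4 1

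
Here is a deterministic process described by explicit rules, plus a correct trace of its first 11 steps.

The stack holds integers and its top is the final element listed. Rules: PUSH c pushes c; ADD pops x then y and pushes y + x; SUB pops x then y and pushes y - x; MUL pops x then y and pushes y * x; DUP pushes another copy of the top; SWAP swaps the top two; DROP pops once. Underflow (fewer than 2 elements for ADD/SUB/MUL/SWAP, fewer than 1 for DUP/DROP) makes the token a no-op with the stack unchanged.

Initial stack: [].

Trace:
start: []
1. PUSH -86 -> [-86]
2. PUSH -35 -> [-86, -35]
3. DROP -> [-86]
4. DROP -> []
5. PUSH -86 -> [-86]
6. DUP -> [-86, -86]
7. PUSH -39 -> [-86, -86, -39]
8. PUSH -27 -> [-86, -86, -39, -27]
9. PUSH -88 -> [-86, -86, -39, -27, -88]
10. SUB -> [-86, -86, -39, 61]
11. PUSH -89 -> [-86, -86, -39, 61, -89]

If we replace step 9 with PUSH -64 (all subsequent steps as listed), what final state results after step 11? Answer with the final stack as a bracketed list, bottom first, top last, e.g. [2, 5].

(re-executing from step 9 with the substitution; state before step 9: [-86, -86, -39, -27])
9. PUSH -64 -> [-86, -86, -39, -27, -64]
10. SUB -> [-86, -86, -39, 37]
11. PUSH -89 -> [-86, -86, -39, 37, -89]

[-86, -86, -39, 37, -89]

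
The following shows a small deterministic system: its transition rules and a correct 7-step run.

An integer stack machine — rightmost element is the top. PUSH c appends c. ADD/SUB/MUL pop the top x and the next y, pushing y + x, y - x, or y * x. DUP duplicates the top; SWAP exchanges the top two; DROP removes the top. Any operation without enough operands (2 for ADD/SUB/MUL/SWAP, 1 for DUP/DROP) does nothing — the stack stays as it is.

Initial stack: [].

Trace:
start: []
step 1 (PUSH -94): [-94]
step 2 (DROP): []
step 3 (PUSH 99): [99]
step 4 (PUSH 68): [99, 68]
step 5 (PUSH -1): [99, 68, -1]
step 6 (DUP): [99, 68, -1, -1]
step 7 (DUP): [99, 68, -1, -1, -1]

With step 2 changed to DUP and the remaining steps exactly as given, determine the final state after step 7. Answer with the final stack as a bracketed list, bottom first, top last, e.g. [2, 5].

(re-executing from step 2 with the substitution; state before step 2: [-94])
step 2 (DUP): [-94, -94]
step 3 (PUSH 99): [-94, -94, 99]
step 4 (PUSH 68): [-94, -94, 99, 68]
step 5 (PUSH -1): [-94, -94, 99, 68, -1]
step 6 (DUP): [-94, -94, 99, 68, -1, -1]
step 7 (DUP): [-94, -94, 99, 68, -1, -1, -1]

[-94, -94, 99, 68, -1, -1, -1]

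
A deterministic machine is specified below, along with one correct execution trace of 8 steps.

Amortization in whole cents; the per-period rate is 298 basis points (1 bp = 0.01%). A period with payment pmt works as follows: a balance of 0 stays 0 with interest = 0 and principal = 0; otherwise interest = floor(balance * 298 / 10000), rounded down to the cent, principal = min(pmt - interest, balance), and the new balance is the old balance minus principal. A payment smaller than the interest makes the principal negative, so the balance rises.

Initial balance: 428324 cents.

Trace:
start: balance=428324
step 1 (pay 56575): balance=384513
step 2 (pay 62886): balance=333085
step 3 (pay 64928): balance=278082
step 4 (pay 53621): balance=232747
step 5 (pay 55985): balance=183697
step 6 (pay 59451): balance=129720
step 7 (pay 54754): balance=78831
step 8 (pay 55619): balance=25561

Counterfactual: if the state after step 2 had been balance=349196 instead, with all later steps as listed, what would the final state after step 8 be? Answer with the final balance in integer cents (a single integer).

state after step 2 := balance=349196
step 3 (pay 64928): balance=294674
step 4 (pay 53621): balance=249834
step 5 (pay 55985): balance=201294
step 6 (pay 59451): balance=147841
step 7 (pay 54754): balance=97492
step 8 (pay 55619): balance=44778

44778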